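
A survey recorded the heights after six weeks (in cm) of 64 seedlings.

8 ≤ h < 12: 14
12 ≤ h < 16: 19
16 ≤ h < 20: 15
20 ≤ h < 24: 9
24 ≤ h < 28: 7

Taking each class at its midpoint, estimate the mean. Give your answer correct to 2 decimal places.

Midpoints: 10, 14, 18, 22, 26
Σfm = 14×10 + 19×14 + 15×18 + 9×22 + 7×26 = 1056
n = Σf = 64
Mean = 1056 / 64 = 16.5000

16.50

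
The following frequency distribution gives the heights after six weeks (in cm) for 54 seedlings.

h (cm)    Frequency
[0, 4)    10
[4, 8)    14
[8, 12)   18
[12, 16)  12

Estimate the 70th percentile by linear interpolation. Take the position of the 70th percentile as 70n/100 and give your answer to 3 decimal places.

11.067

Cumulative frequencies: 10, 24, 42, 54
n = 54; position = 70n/100 = 37.8.
This falls in the class [8, 12): L = 8, F = 24, f = 18, h = 4.
70th percentile ≈ 8 + ((37.8 − 24) / 18) × 4 = 11.0667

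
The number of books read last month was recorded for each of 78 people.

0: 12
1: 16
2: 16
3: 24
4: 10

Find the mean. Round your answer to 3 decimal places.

2.051

Values: 0, 1, 2, 3, 4
Σfx = 12×0 + 16×1 + 16×2 + 24×3 + 10×4 = 160
n = Σf = 78
Mean = 160 / 78 = 2.0513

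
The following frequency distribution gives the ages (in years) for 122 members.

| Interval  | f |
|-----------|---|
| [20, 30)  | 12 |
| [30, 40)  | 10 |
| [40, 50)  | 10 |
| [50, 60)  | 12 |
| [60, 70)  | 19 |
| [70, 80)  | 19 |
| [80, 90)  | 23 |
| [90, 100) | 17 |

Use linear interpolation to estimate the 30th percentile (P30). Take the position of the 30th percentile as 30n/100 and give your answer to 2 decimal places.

Cumulative frequencies: 12, 22, 32, 44, 63, 82, 105, 122
n = 122; position = 30n/100 = 36.6.
This falls in the class [50, 60): L = 50, F = 32, f = 12, h = 10.
30th percentile ≈ 50 + ((36.6 − 32) / 12) × 10 = 53.8333

53.83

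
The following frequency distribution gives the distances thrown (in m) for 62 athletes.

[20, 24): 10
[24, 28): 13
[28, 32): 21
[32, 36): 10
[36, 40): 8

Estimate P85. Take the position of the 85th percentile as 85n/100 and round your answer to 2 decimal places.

35.48

Cumulative frequencies: 10, 23, 44, 54, 62
n = 62; position = 85n/100 = 52.7.
This falls in the class [32, 36): L = 32, F = 44, f = 10, h = 4.
85th percentile ≈ 32 + ((52.7 − 44) / 10) × 4 = 35.4800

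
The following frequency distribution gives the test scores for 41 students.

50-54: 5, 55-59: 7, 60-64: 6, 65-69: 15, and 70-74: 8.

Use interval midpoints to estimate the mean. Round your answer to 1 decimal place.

Midpoints: 52, 57, 62, 67, 72
Σfm = 5×52 + 7×57 + 6×62 + 15×67 + 8×72 = 2612
n = Σf = 41
Mean = 2612 / 41 = 63.7073

63.7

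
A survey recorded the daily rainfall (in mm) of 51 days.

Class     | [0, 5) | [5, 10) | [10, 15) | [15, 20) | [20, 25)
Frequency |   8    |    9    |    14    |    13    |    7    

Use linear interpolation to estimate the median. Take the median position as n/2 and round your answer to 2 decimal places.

13.04

Cumulative frequencies: 8, 17, 31, 44, 51
n = 51; position = n/2 = 25.5.
This falls in the class [10, 15): L = 10, F = 17, f = 14, h = 5.
Median ≈ 10 + ((25.5 − 17) / 14) × 5 = 13.0357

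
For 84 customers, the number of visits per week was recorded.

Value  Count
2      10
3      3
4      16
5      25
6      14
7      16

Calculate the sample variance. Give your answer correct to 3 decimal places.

2.356

Values: 2, 3, 4, 5, 6, 7
n = 84, Σfx = 414, mean = 4.9286
Σfx² = 2236
Σf(x − x̄)² = Σfx² − (Σfx)²/n = 2236 − 414²/84 = 195.5714
Sample variance = 195.5714 / 83 = 2.3563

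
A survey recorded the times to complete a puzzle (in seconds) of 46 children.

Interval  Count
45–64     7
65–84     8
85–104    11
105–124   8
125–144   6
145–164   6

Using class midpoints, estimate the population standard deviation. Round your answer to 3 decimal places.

31.819

Midpoints: 54.5, 74.5, 94.5, 114.5, 134.5, 154.5
n = 46, Σfm = 4667, mean = 101.4565
Σfm² = 520071.5
Σf(m − x̄)² = Σfm² − (Σfm)²/n = 520071.5 − 4667²/46 = 46573.9130
Population variance = 46573.9130 / 46 = 1012.4764
Standard deviation = √1012.4764 = 31.8194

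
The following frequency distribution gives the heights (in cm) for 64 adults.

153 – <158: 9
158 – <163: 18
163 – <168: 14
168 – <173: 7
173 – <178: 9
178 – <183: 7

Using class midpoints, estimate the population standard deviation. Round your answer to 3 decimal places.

Midpoints: 155.5, 160.5, 165.5, 170.5, 175.5, 180.5
n = 64, Σfm = 10642, mean = 166.2812
Σfm² = 1773526
Σf(m − x̄)² = Σfm² − (Σfm)²/n = 1773526 − 10642²/64 = 3960.9375
Population variance = 3960.9375 / 64 = 61.8896
Standard deviation = √61.8896 = 7.8670

7.867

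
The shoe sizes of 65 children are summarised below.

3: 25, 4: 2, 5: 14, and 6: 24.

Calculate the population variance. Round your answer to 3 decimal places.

1.753

Values: 3, 4, 5, 6
n = 65, Σfx = 297, mean = 4.5692
Σfx² = 1471
Σf(x − x̄)² = Σfx² − (Σfx)²/n = 1471 − 297²/65 = 113.9385
Population variance = 113.9385 / 65 = 1.7529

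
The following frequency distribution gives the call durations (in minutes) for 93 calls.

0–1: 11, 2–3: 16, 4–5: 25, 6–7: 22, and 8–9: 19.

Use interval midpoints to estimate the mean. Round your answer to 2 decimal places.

4.97

Midpoints: 0.5, 2.5, 4.5, 6.5, 8.5
Σfm = 11×0.5 + 16×2.5 + 25×4.5 + 22×6.5 + 19×8.5 = 462.5
n = Σf = 93
Mean = 462.5 / 93 = 4.9731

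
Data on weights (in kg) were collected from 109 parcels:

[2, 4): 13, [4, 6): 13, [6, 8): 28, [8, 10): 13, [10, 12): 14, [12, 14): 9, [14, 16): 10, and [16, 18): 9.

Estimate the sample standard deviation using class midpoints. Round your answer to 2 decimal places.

4.22

Midpoints: 3, 5, 7, 9, 11, 13, 15, 17
n = 109, Σfm = 991, mean = 9.0917
Σfm² = 10933
Σf(m − x̄)² = Σfm² − (Σfm)²/n = 10933 − 991²/109 = 1923.0826
Sample variance = 1923.0826 / 108 = 17.8063
Standard deviation = √17.8063 = 4.2198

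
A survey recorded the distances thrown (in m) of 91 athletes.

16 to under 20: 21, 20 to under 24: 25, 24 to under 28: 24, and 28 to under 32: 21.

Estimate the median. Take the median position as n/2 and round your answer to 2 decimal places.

Cumulative frequencies: 21, 46, 70, 91
n = 91; position = n/2 = 45.5.
This falls in the class 20 to under 24: L = 20, F = 21, f = 25, h = 4.
Median ≈ 20 + ((45.5 − 21) / 25) × 4 = 23.9200

23.92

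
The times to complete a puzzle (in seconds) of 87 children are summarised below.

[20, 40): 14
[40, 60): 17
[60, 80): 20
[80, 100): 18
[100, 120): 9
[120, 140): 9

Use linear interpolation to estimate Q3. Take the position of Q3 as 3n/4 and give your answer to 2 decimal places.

Cumulative frequencies: 14, 31, 51, 69, 78, 87
n = 87; position = 3n/4 = 65.25.
This falls in the class [80, 100): L = 80, F = 51, f = 18, h = 20.
Upper quartile ≈ 80 + ((65.25 − 51) / 18) × 20 = 95.8333

95.83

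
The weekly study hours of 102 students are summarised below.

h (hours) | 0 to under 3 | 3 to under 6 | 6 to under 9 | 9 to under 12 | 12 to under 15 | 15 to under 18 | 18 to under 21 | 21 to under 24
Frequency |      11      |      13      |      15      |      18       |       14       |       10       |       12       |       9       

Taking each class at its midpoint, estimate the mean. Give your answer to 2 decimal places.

11.44

Midpoints: 1.5, 4.5, 7.5, 10.5, 13.5, 16.5, 19.5, 22.5
Σfm = 11×1.5 + 13×4.5 + 15×7.5 + 18×10.5 + 14×13.5 + 10×16.5 + 12×19.5 + 9×22.5 = 1167
n = Σf = 102
Mean = 1167 / 102 = 11.4412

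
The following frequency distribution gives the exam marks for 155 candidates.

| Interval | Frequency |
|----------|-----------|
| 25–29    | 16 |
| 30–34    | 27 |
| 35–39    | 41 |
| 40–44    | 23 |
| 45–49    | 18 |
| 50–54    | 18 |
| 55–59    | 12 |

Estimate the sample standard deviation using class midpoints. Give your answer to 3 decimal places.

Midpoints: 27, 32, 37, 42, 47, 52, 57
n = 155, Σfm = 6245, mean = 40.2903
Σfm² = 263435
Σf(m − x̄)² = Σfm² − (Σfm)²/n = 263435 − 6245²/155 = 11821.9355
Sample variance = 11821.9355 / 154 = 76.7658
Standard deviation = √76.7658 = 8.7616

8.762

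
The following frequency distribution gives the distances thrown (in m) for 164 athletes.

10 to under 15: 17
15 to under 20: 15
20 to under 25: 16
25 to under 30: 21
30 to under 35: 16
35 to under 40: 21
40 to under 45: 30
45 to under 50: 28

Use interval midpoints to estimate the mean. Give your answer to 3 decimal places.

Midpoints: 12.5, 17.5, 22.5, 27.5, 32.5, 37.5, 42.5, 47.5
Σfm = 17×12.5 + 15×17.5 + 16×22.5 + 21×27.5 + 16×32.5 + 21×37.5 + 30×42.5 + 28×47.5 = 5325
n = Σf = 164
Mean = 5325 / 164 = 32.4695

32.470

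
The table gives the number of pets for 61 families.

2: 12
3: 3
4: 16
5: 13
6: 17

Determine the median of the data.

Cumulative frequencies: 12, 15, 31, 44, 61
n = 61, so the median is the value in position (n+1)/2 = 31.
Position 31 falls at value 4.

4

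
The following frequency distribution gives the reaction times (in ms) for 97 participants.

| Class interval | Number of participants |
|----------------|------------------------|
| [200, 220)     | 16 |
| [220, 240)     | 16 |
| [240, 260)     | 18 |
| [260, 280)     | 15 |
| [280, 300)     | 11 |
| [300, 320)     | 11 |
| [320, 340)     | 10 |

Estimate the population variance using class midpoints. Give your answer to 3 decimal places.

1477.819

Midpoints: 210, 230, 250, 270, 290, 310, 330
n = 97, Σfm = 25490, mean = 262.7835
Σfm² = 6841700
Σf(m − x̄)² = Σfm² − (Σfm)²/n = 6841700 − 25490²/97 = 143348.4536
Population variance = 143348.4536 / 97 = 1477.8191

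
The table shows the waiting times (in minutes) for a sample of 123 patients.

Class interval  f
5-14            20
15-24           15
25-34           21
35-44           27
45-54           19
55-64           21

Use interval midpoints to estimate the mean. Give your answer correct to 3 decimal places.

Midpoints: 9.5, 19.5, 29.5, 39.5, 49.5, 59.5
Σfm = 20×9.5 + 15×19.5 + 21×29.5 + 27×39.5 + 19×49.5 + 21×59.5 = 4358.5
n = Σf = 123
Mean = 4358.5 / 123 = 35.4350

35.435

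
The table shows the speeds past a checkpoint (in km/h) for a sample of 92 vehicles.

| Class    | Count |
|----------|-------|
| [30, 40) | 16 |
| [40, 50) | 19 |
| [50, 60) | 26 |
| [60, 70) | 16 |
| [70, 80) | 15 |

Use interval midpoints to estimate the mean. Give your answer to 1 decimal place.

Midpoints: 35, 45, 55, 65, 75
Σfm = 16×35 + 19×45 + 26×55 + 16×65 + 15×75 = 5010
n = Σf = 92
Mean = 5010 / 92 = 54.4565

54.5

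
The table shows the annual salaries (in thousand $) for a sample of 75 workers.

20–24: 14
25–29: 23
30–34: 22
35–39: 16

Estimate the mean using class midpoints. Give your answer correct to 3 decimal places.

Midpoints: 22, 27, 32, 37
Σfm = 14×22 + 23×27 + 22×32 + 16×37 = 2225
n = Σf = 75
Mean = 2225 / 75 = 29.6667

29.667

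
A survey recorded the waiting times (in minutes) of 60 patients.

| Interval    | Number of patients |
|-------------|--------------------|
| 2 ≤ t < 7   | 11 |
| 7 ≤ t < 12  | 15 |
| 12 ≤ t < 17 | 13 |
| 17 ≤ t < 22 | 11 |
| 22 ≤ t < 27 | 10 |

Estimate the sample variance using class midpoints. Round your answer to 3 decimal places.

46.356

Midpoints: 4.5, 9.5, 14.5, 19.5, 24.5
n = 60, Σfm = 840, mean = 14.0000
Σfm² = 14495
Σf(m − x̄)² = Σfm² − (Σfm)²/n = 14495 − 840²/60 = 2735.0000
Sample variance = 2735.0000 / 59 = 46.3559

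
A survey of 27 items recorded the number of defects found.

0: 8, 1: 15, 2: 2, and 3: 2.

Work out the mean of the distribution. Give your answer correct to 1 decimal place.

0.9

Values: 0, 1, 2, 3
Σfx = 8×0 + 15×1 + 2×2 + 2×3 = 25
n = Σf = 27
Mean = 25 / 27 = 0.9259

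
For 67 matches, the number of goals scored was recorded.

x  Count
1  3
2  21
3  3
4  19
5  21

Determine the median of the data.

Cumulative frequencies: 3, 24, 27, 46, 67
n = 67, so the median is the value in position (n+1)/2 = 34.
Position 34 falls at value 4.

4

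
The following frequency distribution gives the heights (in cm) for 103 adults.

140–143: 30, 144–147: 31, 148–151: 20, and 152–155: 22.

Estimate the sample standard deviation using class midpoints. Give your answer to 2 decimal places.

Midpoints: 141.5, 145.5, 149.5, 153.5
n = 103, Σfm = 15122.5, mean = 146.8204
Σfm² = 2222319.75
Σf(m − x̄)² = Σfm² − (Σfm)²/n = 2222319.75 − 15122.5²/103 = 2028.4272
Sample variance = 2028.4272 / 102 = 19.8865
Standard deviation = √19.8865 = 4.4594

4.46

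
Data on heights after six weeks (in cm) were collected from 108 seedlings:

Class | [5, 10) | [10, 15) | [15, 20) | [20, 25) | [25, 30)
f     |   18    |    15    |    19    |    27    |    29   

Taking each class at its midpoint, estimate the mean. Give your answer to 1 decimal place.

19.1

Midpoints: 7.5, 12.5, 17.5, 22.5, 27.5
Σfm = 18×7.5 + 15×12.5 + 19×17.5 + 27×22.5 + 29×27.5 = 2060
n = Σf = 108
Mean = 2060 / 108 = 19.0741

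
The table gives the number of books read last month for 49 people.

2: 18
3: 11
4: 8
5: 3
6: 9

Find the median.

3

Cumulative frequencies: 18, 29, 37, 40, 49
n = 49, so the median is the value in position (n+1)/2 = 25.
Position 25 falls at value 3.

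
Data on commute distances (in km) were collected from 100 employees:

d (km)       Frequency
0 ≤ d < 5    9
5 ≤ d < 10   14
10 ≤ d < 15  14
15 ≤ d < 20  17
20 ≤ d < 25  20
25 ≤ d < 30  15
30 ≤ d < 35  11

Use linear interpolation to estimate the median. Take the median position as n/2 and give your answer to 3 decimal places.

Cumulative frequencies: 9, 23, 37, 54, 74, 89, 100
n = 100; position = n/2 = 50.
This falls in the class 15 ≤ d < 20: L = 15, F = 37, f = 17, h = 5.
Median ≈ 15 + ((50 − 37) / 17) × 5 = 18.8235

18.824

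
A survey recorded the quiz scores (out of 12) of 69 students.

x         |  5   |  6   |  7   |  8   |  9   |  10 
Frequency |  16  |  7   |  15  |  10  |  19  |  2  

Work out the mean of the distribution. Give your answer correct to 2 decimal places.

Values: 5, 6, 7, 8, 9, 10
Σfx = 16×5 + 7×6 + 15×7 + 10×8 + 19×9 + 2×10 = 498
n = Σf = 69
Mean = 498 / 69 = 7.2174

7.22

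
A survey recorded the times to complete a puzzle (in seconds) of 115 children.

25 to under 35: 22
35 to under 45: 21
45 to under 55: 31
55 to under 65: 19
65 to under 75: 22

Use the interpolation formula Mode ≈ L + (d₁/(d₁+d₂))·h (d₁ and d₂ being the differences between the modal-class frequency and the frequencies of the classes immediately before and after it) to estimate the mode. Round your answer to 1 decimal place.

Modal class: 45 to under 55 (highest frequency 31).
d₁ = 31 − 21 = 10, d₂ = 31 − 19 = 12
Mode ≈ 45 + (10/(10+12)) × 10 = 45 + 4.5455 = 49.5455

49.5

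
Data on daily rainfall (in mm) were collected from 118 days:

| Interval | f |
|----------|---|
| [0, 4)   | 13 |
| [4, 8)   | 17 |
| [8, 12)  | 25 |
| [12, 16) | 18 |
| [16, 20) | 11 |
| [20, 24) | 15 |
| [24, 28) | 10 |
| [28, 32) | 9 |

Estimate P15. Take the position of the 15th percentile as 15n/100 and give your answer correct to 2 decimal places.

5.11

Cumulative frequencies: 13, 30, 55, 73, 84, 99, 109, 118
n = 118; position = 15n/100 = 17.7.
This falls in the class [4, 8): L = 4, F = 13, f = 17, h = 4.
15th percentile ≈ 4 + ((17.7 − 13) / 17) × 4 = 5.1059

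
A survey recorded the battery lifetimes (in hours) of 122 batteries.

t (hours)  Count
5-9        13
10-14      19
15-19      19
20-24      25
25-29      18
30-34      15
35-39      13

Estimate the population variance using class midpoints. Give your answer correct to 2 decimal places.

Midpoints: 7, 12, 17, 22, 27, 32, 37
n = 122, Σfm = 2639, mean = 21.6311
Σfm² = 67243
Σf(m − x̄)² = Σfm² − (Σfm)²/n = 67243 − 2639²/122 = 10158.4016
Population variance = 10158.4016 / 122 = 83.2656

83.27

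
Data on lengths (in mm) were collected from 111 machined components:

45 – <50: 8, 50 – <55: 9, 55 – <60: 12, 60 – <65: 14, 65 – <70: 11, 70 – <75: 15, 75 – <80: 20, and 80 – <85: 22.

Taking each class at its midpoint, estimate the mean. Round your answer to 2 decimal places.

Midpoints: 47.5, 52.5, 57.5, 62.5, 67.5, 72.5, 77.5, 82.5
Σfm = 8×47.5 + 9×52.5 + 12×57.5 + 14×62.5 + 11×67.5 + 15×72.5 + 20×77.5 + 22×82.5 = 7612.5
n = Σf = 111
Mean = 7612.5 / 111 = 68.5811

68.58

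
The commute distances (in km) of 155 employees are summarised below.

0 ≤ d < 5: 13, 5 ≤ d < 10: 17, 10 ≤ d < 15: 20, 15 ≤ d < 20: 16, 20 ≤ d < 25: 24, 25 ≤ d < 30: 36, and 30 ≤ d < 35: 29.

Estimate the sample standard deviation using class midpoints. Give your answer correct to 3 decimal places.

Midpoints: 2.5, 7.5, 12.5, 17.5, 22.5, 27.5, 32.5
n = 155, Σfm = 3162.5, mean = 20.4032
Σfm² = 79068.75
Σf(m − x̄)² = Σfm² − (Σfm)²/n = 79068.75 − 3162.5²/155 = 14543.5484
Sample variance = 14543.5484 / 154 = 94.4386
Standard deviation = √94.4386 = 9.7180

9.718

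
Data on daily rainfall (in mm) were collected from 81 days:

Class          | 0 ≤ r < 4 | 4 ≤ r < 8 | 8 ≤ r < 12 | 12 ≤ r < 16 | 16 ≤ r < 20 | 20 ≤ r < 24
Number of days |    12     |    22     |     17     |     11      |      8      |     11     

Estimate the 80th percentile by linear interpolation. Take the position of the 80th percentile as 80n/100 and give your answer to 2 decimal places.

17.40

Cumulative frequencies: 12, 34, 51, 62, 70, 81
n = 81; position = 80n/100 = 64.8.
This falls in the class 16 ≤ r < 20: L = 16, F = 62, f = 8, h = 4.
80th percentile ≈ 16 + ((64.8 − 62) / 8) × 4 = 17.4000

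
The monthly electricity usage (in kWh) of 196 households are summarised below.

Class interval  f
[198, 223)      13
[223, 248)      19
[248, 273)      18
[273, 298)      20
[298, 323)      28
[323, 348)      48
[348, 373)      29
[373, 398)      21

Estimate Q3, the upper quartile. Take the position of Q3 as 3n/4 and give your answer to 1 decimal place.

Cumulative frequencies: 13, 32, 50, 70, 98, 146, 175, 196
n = 196; position = 3n/4 = 147.
This falls in the class [348, 373): L = 348, F = 146, f = 29, h = 25.
Upper quartile ≈ 348 + ((147 − 146) / 29) × 25 = 348.8621

348.9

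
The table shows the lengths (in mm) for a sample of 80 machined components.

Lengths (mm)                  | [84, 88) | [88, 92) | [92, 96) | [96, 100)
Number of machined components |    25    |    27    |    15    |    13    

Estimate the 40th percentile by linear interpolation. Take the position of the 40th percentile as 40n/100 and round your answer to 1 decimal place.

89.0

Cumulative frequencies: 25, 52, 67, 80
n = 80; position = 40n/100 = 32.
This falls in the class [88, 92): L = 88, F = 25, f = 27, h = 4.
40th percentile ≈ 88 + ((32 − 25) / 27) × 4 = 89.0370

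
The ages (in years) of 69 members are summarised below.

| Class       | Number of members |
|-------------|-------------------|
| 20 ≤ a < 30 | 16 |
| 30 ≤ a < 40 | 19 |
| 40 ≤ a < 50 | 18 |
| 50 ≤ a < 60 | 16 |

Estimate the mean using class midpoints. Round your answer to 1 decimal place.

Midpoints: 25, 35, 45, 55
Σfm = 16×25 + 19×35 + 18×45 + 16×55 = 2755
n = Σf = 69
Mean = 2755 / 69 = 39.9275

39.9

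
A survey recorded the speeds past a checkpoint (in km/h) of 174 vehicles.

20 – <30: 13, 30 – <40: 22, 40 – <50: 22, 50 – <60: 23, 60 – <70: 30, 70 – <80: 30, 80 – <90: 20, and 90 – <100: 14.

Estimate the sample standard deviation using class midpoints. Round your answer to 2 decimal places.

20.43

Midpoints: 25, 35, 45, 55, 65, 75, 85, 95
n = 174, Σfm = 10580, mean = 60.8046
Σfm² = 715550
Σf(m − x̄)² = Σfm² − (Σfm)²/n = 715550 − 10580²/174 = 72237.3563
Sample variance = 72237.3563 / 173 = 417.5570
Standard deviation = √417.5570 = 20.4342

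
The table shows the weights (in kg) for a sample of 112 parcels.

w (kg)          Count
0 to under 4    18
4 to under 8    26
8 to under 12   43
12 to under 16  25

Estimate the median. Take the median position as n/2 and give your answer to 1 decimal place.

9.1

Cumulative frequencies: 18, 44, 87, 112
n = 112; position = n/2 = 56.
This falls in the class 8 to under 12: L = 8, F = 44, f = 43, h = 4.
Median ≈ 8 + ((56 − 44) / 43) × 4 = 9.1163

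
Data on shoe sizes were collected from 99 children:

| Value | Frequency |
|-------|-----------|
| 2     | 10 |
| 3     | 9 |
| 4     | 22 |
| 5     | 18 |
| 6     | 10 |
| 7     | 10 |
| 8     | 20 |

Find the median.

5

Cumulative frequencies: 10, 19, 41, 59, 69, 79, 99
n = 99, so the median is the value in position (n+1)/2 = 50.
Position 50 falls at value 5.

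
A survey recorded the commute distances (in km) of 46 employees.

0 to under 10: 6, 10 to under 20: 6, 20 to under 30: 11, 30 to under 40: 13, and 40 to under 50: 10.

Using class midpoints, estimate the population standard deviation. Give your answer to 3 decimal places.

13.031

Midpoints: 5, 15, 25, 35, 45
n = 46, Σfm = 1300, mean = 28.2609
Σfm² = 44550
Σf(m − x̄)² = Σfm² − (Σfm)²/n = 44550 − 1300²/46 = 7810.8696
Population variance = 7810.8696 / 46 = 169.8015
Standard deviation = √169.8015 = 13.0308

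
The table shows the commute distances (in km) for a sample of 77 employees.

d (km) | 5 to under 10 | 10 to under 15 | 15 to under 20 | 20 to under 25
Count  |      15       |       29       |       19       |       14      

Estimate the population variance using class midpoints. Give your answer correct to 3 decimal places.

24.903

Midpoints: 7.5, 12.5, 17.5, 22.5
n = 77, Σfm = 1122.5, mean = 14.5779
Σfm² = 18281.25
Σf(m − x̄)² = Σfm² − (Σfm)²/n = 18281.25 − 1122.5²/77 = 1917.5325
Population variance = 1917.5325 / 77 = 24.9030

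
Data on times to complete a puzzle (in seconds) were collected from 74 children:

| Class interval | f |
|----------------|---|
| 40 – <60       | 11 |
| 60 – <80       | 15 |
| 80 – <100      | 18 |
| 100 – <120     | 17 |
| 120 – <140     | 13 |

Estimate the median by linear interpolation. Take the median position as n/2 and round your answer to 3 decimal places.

Cumulative frequencies: 11, 26, 44, 61, 74
n = 74; position = n/2 = 37.
This falls in the class 80 – <100: L = 80, F = 26, f = 18, h = 20.
Median ≈ 80 + ((37 − 26) / 18) × 20 = 92.2222

92.222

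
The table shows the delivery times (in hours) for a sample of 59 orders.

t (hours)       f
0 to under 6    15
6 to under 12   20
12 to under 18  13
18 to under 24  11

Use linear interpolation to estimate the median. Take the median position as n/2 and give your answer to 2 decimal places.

10.35

Cumulative frequencies: 15, 35, 48, 59
n = 59; position = n/2 = 29.5.
This falls in the class 6 to under 12: L = 6, F = 15, f = 20, h = 6.
Median ≈ 6 + ((29.5 − 15) / 20) × 6 = 10.3500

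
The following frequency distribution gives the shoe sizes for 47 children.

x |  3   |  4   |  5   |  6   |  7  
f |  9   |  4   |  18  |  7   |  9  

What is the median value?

Cumulative frequencies: 9, 13, 31, 38, 47
n = 47, so the median is the value in position (n+1)/2 = 24.
Position 24 falls at value 5.

5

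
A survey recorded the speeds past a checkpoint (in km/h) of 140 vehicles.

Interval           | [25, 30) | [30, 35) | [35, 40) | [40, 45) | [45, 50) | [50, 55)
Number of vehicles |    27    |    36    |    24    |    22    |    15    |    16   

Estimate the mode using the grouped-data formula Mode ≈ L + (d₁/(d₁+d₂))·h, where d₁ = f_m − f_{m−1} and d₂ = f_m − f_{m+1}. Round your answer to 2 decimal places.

32.14

Modal class: [30, 35) (highest frequency 36).
d₁ = 36 − 27 = 9, d₂ = 36 − 24 = 12
Mode ≈ 30 + (9/(9+12)) × 5 = 30 + 2.1429 = 32.1429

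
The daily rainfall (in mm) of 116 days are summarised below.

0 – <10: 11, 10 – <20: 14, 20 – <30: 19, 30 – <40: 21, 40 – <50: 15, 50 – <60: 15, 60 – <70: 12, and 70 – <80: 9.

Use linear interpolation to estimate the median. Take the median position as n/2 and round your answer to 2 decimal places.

36.67

Cumulative frequencies: 11, 25, 44, 65, 80, 95, 107, 116
n = 116; position = n/2 = 58.
This falls in the class 30 – <40: L = 30, F = 44, f = 21, h = 10.
Median ≈ 30 + ((58 − 44) / 21) × 10 = 36.6667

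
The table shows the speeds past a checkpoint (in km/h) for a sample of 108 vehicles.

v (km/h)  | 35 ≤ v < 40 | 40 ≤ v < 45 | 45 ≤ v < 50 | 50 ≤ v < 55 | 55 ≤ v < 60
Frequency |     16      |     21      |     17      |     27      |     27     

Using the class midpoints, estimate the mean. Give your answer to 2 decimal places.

48.80

Midpoints: 37.5, 42.5, 47.5, 52.5, 57.5
Σfm = 16×37.5 + 21×42.5 + 17×47.5 + 27×52.5 + 27×57.5 = 5270
n = Σf = 108
Mean = 5270 / 108 = 48.7963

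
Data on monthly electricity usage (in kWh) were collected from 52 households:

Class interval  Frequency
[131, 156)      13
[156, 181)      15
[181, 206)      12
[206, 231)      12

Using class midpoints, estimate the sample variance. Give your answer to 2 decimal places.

769.94

Midpoints: 143.5, 168.5, 193.5, 218.5
n = 52, Σfm = 9337, mean = 179.5577
Σfm² = 1715797
Σf(m − x̄)² = Σfm² − (Σfm)²/n = 1715797 − 9337²/52 = 39266.8269
Sample variance = 39266.8269 / 51 = 769.9378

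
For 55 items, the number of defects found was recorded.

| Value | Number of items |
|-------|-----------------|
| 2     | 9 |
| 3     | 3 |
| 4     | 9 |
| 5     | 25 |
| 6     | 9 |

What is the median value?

5

Cumulative frequencies: 9, 12, 21, 46, 55
n = 55, so the median is the value in position (n+1)/2 = 28.
Position 28 falls at value 5.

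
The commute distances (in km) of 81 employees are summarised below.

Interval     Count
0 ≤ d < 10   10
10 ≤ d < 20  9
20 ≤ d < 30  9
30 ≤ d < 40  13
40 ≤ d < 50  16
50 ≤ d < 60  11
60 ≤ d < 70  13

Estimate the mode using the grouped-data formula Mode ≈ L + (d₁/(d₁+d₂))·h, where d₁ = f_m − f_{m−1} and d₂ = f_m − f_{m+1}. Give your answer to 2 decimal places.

43.75

Modal class: 40 ≤ d < 50 (highest frequency 16).
d₁ = 16 − 13 = 3, d₂ = 16 − 11 = 5
Mode ≈ 40 + (3/(3+5)) × 10 = 40 + 3.7500 = 43.7500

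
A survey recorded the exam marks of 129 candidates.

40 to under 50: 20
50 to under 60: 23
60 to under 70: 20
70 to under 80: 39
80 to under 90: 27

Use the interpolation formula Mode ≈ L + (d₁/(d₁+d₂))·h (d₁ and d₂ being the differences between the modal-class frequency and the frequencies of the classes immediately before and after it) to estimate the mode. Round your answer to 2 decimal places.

Modal class: 70 to under 80 (highest frequency 39).
d₁ = 39 − 20 = 19, d₂ = 39 − 27 = 12
Mode ≈ 70 + (19/(19+12)) × 10 = 70 + 6.1290 = 76.1290

76.13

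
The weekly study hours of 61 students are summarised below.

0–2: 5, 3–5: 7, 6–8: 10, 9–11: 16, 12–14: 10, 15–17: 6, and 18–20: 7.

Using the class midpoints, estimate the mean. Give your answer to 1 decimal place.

Midpoints: 1, 4, 7, 10, 13, 16, 19
Σfm = 5×1 + 7×4 + 10×7 + 16×10 + 10×13 + 6×16 + 7×19 = 622
n = Σf = 61
Mean = 622 / 61 = 10.1967

10.2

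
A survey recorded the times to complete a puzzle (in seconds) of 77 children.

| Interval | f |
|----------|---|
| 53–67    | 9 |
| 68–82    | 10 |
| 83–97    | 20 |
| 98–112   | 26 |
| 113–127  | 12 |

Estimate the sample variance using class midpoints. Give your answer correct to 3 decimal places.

Midpoints: 60, 75, 90, 105, 120
n = 77, Σfm = 7260, mean = 94.2857
Σfm² = 710100
Σf(m − x̄)² = Σfm² − (Σfm)²/n = 710100 − 7260²/77 = 25585.7143
Sample variance = 25585.7143 / 76 = 336.6541

336.654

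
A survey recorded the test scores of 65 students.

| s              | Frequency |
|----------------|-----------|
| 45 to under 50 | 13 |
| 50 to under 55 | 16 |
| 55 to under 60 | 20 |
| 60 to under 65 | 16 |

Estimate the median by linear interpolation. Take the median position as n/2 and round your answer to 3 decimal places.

55.875

Cumulative frequencies: 13, 29, 49, 65
n = 65; position = n/2 = 32.5.
This falls in the class 55 to under 60: L = 55, F = 29, f = 20, h = 5.
Median ≈ 55 + ((32.5 − 29) / 20) × 5 = 55.8750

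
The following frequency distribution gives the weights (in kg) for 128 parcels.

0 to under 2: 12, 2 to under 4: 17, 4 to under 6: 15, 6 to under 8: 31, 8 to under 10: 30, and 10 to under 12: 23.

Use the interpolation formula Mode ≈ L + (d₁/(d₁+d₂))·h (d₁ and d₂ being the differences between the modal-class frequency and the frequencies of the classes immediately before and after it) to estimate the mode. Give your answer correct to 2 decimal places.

7.88

Modal class: 6 to under 8 (highest frequency 31).
d₁ = 31 − 15 = 16, d₂ = 31 − 30 = 1
Mode ≈ 6 + (16/(16+1)) × 2 = 6 + 1.8824 = 7.8824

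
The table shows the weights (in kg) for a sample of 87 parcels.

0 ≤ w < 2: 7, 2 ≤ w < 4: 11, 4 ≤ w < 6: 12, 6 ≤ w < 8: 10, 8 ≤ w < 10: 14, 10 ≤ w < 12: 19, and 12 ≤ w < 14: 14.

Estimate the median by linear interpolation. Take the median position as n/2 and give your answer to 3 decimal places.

8.500

Cumulative frequencies: 7, 18, 30, 40, 54, 73, 87
n = 87; position = n/2 = 43.5.
This falls in the class 8 ≤ w < 10: L = 8, F = 40, f = 14, h = 2.
Median ≈ 8 + ((43.5 − 40) / 14) × 2 = 8.5000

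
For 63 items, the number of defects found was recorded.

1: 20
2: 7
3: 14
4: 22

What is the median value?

Cumulative frequencies: 20, 27, 41, 63
n = 63, so the median is the value in position (n+1)/2 = 32.
Position 32 falls at value 3.

3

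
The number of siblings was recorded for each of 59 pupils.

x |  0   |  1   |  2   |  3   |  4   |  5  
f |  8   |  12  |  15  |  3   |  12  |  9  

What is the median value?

Cumulative frequencies: 8, 20, 35, 38, 50, 59
n = 59, so the median is the value in position (n+1)/2 = 30.
Position 30 falls at value 2.

2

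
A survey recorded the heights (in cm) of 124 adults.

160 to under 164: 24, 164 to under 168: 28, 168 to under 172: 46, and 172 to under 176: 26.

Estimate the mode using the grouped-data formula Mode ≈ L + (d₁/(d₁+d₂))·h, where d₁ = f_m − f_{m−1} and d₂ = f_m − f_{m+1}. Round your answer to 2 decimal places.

Modal class: 168 to under 172 (highest frequency 46).
d₁ = 46 − 28 = 18, d₂ = 46 − 26 = 20
Mode ≈ 168 + (18/(18+20)) × 4 = 168 + 1.8947 = 169.8947

169.89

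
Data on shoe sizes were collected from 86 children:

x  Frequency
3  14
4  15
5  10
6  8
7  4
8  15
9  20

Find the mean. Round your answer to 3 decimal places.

6.140

Values: 3, 4, 5, 6, 7, 8, 9
Σfx = 14×3 + 15×4 + 10×5 + 8×6 + 4×7 + 15×8 + 20×9 = 528
n = Σf = 86
Mean = 528 / 86 = 6.1395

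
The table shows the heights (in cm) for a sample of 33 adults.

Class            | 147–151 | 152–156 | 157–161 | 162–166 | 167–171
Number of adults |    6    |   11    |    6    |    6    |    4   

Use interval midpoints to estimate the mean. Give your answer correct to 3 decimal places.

Midpoints: 149, 154, 159, 164, 169
Σfm = 6×149 + 11×154 + 6×159 + 6×164 + 4×169 = 5202
n = Σf = 33
Mean = 5202 / 33 = 157.6364

157.636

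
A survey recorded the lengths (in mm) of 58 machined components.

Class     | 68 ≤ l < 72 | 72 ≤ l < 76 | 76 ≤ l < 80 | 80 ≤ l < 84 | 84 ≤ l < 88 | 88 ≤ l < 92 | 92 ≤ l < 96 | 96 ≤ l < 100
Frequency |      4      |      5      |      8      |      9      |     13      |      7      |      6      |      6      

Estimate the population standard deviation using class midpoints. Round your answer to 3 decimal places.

Midpoints: 70, 74, 78, 82, 86, 90, 94, 98
n = 58, Σfm = 4912, mean = 84.6897
Σfm² = 419656
Σf(m − x̄)² = Σfm² − (Σfm)²/n = 419656 − 4912²/58 = 3660.4138
Population variance = 3660.4138 / 58 = 63.1106
Standard deviation = √63.1106 = 7.9442

7.944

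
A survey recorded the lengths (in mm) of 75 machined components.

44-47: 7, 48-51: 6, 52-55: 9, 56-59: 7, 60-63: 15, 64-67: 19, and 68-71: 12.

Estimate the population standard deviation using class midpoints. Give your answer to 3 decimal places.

Midpoints: 45.5, 49.5, 53.5, 57.5, 61.5, 65.5, 69.5
n = 75, Σfm = 4500.5, mean = 60.0067
Σfm² = 274308.75
Σf(m − x̄)² = Σfm² − (Σfm)²/n = 274308.75 − 4500.5²/75 = 4248.7467
Population variance = 4248.7467 / 75 = 56.6500
Standard deviation = √56.6500 = 7.5266

7.527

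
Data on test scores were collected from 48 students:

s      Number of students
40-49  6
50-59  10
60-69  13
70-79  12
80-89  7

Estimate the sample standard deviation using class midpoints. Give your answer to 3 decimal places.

Midpoints: 44.5, 54.5, 64.5, 74.5, 84.5
n = 48, Σfm = 3136, mean = 65.3333
Σfm² = 212252
Σf(m − x̄)² = Σfm² − (Σfm)²/n = 212252 − 3136²/48 = 7366.6667
Sample variance = 7366.6667 / 47 = 156.7376
Standard deviation = √156.7376 = 12.5195

12.519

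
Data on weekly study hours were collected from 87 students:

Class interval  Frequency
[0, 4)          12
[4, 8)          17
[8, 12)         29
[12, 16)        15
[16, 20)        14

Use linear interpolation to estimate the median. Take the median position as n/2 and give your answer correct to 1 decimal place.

Cumulative frequencies: 12, 29, 58, 73, 87
n = 87; position = n/2 = 43.5.
This falls in the class [8, 12): L = 8, F = 29, f = 29, h = 4.
Median ≈ 8 + ((43.5 − 29) / 29) × 4 = 10.0000

10.0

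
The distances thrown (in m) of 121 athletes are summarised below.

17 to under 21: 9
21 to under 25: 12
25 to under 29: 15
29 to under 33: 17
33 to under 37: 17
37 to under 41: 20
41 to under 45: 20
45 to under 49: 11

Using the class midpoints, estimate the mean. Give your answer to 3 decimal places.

34.140

Midpoints: 19, 23, 27, 31, 35, 39, 43, 47
Σfm = 9×19 + 12×23 + 15×27 + 17×31 + 17×35 + 20×39 + 20×43 + 11×47 = 4131
n = Σf = 121
Mean = 4131 / 121 = 34.1405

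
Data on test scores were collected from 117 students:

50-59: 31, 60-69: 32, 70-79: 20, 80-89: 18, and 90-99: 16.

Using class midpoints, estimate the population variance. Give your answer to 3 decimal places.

Midpoints: 54.5, 64.5, 74.5, 84.5, 94.5
n = 117, Σfm = 8276.5, mean = 70.7393
Σfm² = 607619.25
Σf(m − x̄)² = Σfm² − (Σfm)²/n = 607619.25 − 8276.5²/117 = 22145.2991
Population variance = 22145.2991 / 117 = 189.2761

189.276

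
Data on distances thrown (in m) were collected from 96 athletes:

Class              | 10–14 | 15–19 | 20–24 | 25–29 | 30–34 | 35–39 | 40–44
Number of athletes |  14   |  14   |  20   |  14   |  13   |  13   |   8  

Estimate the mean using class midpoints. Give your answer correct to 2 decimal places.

Midpoints: 12, 17, 22, 27, 32, 37, 42
Σfm = 14×12 + 14×17 + 20×22 + 14×27 + 13×32 + 13×37 + 8×42 = 2457
n = Σf = 96
Mean = 2457 / 96 = 25.5938

25.59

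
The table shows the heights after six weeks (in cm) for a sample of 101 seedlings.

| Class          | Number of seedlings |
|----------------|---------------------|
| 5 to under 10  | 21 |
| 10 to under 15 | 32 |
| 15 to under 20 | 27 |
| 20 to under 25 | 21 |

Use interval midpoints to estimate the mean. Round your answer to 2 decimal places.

14.88

Midpoints: 7.5, 12.5, 17.5, 22.5
Σfm = 21×7.5 + 32×12.5 + 27×17.5 + 21×22.5 = 1502.5
n = Σf = 101
Mean = 1502.5 / 101 = 14.8762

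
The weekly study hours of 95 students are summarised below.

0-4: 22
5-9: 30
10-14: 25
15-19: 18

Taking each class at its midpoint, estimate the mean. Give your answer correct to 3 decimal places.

9.053

Midpoints: 2, 7, 12, 17
Σfm = 22×2 + 30×7 + 25×12 + 18×17 = 860
n = Σf = 95
Mean = 860 / 95 = 9.0526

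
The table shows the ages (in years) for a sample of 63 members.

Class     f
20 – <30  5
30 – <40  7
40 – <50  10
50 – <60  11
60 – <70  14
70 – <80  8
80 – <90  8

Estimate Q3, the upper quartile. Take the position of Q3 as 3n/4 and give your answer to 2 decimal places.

Cumulative frequencies: 5, 12, 22, 33, 47, 55, 63
n = 63; position = 3n/4 = 47.25.
This falls in the class 70 – <80: L = 70, F = 47, f = 8, h = 10.
Upper quartile ≈ 70 + ((47.25 − 47) / 8) × 10 = 70.3125

70.31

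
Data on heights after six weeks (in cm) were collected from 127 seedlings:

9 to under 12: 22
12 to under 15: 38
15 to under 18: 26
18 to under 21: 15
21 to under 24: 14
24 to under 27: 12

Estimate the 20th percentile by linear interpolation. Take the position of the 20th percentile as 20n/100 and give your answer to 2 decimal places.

12.27

Cumulative frequencies: 22, 60, 86, 101, 115, 127
n = 127; position = 20n/100 = 25.4.
This falls in the class 12 to under 15: L = 12, F = 22, f = 38, h = 3.
20th percentile ≈ 12 + ((25.4 − 22) / 38) × 3 = 12.2684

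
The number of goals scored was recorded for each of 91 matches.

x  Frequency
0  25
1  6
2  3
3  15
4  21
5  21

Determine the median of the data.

3

Cumulative frequencies: 25, 31, 34, 49, 70, 91
n = 91, so the median is the value in position (n+1)/2 = 46.
Position 46 falls at value 3.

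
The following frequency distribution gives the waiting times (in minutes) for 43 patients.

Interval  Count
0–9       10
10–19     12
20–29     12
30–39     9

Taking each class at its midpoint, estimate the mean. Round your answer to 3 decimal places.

Midpoints: 4.5, 14.5, 24.5, 34.5
Σfm = 10×4.5 + 12×14.5 + 12×24.5 + 9×34.5 = 823.5
n = Σf = 43
Mean = 823.5 / 43 = 19.1512

19.151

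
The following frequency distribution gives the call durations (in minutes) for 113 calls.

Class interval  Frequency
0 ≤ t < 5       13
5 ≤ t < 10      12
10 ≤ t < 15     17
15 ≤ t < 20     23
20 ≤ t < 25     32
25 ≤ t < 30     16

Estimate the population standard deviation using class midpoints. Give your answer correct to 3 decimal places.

7.810

Midpoints: 2.5, 7.5, 12.5, 17.5, 22.5, 27.5
n = 113, Σfm = 1897.5, mean = 16.7920
Σfm² = 38756.25
Σf(m − x̄)² = Σfm² − (Σfm)²/n = 38756.25 − 1897.5²/113 = 6893.3628
Population variance = 6893.3628 / 113 = 61.0032
Standard deviation = √61.0032 = 7.8105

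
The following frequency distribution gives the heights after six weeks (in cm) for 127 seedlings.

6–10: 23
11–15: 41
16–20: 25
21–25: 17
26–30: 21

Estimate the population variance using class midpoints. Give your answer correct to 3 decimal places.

Midpoints: 8, 13, 18, 23, 28
n = 127, Σfm = 2146, mean = 16.8976
Σfm² = 41958
Σf(m − x̄)² = Σfm² − (Σfm)²/n = 41958 − 2146²/127 = 5695.6693
Population variance = 5695.6693 / 127 = 44.8478

44.848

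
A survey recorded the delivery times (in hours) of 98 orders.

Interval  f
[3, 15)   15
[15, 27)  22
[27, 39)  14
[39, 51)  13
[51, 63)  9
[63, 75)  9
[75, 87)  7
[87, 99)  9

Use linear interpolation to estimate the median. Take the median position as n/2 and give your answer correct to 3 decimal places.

37.286

Cumulative frequencies: 15, 37, 51, 64, 73, 82, 89, 98
n = 98; position = n/2 = 49.
This falls in the class [27, 39): L = 27, F = 37, f = 14, h = 12.
Median ≈ 27 + ((49 − 37) / 14) × 12 = 37.2857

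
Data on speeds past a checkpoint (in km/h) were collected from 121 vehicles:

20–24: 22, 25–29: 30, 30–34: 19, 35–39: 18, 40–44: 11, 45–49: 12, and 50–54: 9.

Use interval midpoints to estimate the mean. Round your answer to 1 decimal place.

Midpoints: 22, 27, 32, 37, 42, 47, 52
Σfm = 22×22 + 30×27 + 19×32 + 18×37 + 11×42 + 12×47 + 9×52 = 4062
n = Σf = 121
Mean = 4062 / 121 = 33.5702

33.6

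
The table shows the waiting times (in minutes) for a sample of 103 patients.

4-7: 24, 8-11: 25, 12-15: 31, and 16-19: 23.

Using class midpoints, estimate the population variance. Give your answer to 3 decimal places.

18.599

Midpoints: 5.5, 9.5, 13.5, 17.5
n = 103, Σfm = 1190.5, mean = 11.5583
Σfm² = 15675.75
Σf(m − x̄)² = Σfm² − (Σfm)²/n = 15675.75 − 1190.5²/103 = 1915.6505
Population variance = 1915.6505 / 103 = 18.5985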